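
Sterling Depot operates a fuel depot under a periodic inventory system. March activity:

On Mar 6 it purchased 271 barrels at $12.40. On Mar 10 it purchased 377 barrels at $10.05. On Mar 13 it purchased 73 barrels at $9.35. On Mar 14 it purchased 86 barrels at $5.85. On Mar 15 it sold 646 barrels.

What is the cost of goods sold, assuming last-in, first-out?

COGS = $6,338.50

Mar 15, 646 sold [LIFO — newest first]: 86 @ $5.85 + 73 @ $9.35 + 377 @ $10.05 + 110 @ $12.40 = $6,338.50
Ending inventory: 161 @ $12.40 = $1,996.40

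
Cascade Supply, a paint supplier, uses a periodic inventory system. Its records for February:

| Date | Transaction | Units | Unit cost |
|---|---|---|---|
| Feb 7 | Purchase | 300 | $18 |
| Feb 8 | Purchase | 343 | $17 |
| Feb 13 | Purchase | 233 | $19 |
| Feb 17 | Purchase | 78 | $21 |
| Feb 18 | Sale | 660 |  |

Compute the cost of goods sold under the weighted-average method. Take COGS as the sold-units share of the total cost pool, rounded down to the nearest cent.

Feb 18, sell 660: 660/954 × $17,296.00 → $11,965.78
Ending inventory (cost pool remaining) = $5,330.22
Check: goods available $17,296.00 = COGS $11,965.78 + ending $5,330.22

COGS = $11,965.78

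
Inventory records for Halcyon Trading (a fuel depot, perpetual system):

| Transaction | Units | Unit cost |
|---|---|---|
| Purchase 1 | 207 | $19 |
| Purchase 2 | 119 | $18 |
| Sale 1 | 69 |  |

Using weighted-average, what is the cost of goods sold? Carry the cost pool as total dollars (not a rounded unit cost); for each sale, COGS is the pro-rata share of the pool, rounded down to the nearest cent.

COGS = $1,285.81

After Purchase 1: 207 on hand, pool $3,933.00 (≈ $19.0000 each)
After Purchase 2: 326 on hand, pool $6,075.00 (≈ $18.6350 each)
Sale 1, sell 69: 69/326 × $6,075.00 → $1,285.81
Ending inventory (cost pool remaining) = $4,789.19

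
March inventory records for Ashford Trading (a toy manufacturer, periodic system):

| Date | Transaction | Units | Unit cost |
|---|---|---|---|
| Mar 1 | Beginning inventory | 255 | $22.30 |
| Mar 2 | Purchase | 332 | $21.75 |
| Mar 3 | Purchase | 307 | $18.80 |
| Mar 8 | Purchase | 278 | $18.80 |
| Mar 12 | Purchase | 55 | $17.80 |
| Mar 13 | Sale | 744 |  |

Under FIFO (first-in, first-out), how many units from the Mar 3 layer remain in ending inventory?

Mar 13, 744 sold [FIFO — oldest first]: 255 @ $22.30 + 332 @ $21.75 + 157 @ $18.80 = $15,859.10
Ending inventory: 150 @ $18.80 + 278 @ $18.80 + 55 @ $17.80 = $9,025.40
Check: goods available $24,884.50 = COGS $15,859.10 + ending $9,025.40

150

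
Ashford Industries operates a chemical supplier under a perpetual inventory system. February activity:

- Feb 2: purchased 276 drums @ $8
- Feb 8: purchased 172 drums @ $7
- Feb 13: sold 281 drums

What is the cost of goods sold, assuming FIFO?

COGS = $2,243

Feb 13, 281 sold [FIFO — oldest first]: 276 @ $8 + 5 @ $7 = $2,243
Ending inventory: 167 @ $7 = $1,169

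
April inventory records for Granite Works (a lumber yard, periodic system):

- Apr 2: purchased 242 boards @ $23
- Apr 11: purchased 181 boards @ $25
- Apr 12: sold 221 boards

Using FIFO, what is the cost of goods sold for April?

Apr 12, 221 sold [FIFO — oldest first]: 221 @ $23 = $5,083
Ending inventory: 21 @ $23 + 181 @ $25 = $5,008
Check: goods available $10,091 = COGS $5,083 + ending $5,008

COGS = $5,083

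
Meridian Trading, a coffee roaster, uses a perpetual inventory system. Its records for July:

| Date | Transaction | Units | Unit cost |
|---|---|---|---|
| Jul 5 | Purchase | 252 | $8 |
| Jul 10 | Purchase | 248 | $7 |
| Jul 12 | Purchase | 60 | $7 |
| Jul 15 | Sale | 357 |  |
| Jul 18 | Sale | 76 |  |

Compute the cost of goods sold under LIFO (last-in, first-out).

COGS = $3,156

Jul 15, 357 sold [LIFO — newest first]: 60 @ $7 + 248 @ $7 + 49 @ $8 = $2,548
Jul 18, 76 sold [LIFO — newest first]: 76 @ $8 = $608
Total COGS = $2,548 + $608 = $3,156
Ending inventory: 127 @ $8 = $1,016
Check: goods available $4,172 = COGS $3,156 + ending $1,016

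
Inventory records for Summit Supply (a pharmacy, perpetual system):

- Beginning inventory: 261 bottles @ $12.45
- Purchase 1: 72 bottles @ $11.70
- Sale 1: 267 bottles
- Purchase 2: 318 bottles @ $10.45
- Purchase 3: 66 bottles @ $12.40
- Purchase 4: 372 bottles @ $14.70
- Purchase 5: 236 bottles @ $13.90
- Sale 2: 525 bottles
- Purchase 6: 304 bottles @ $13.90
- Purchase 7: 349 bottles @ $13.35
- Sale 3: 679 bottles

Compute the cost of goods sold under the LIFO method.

COGS = $20,065.80

Sale 1 (267) [LIFO — newest first]: 72 @ $11.70 + 195 @ $12.45 = $3,270.15
Sale 2 (525) [LIFO — newest first]: 236 @ $13.90 + 289 @ $14.70 = $7,528.70
Sale 3 (679) [LIFO — newest first]: 349 @ $13.35 + 304 @ $13.90 + 26 @ $14.70 = $9,266.95
Total COGS = $3,270.15 + $7,528.70 + $9,266.95 = $20,065.80
Ending inventory: 66 @ $12.45 + 318 @ $10.45 + 66 @ $12.40 + 57 @ $14.70 = $5,801.10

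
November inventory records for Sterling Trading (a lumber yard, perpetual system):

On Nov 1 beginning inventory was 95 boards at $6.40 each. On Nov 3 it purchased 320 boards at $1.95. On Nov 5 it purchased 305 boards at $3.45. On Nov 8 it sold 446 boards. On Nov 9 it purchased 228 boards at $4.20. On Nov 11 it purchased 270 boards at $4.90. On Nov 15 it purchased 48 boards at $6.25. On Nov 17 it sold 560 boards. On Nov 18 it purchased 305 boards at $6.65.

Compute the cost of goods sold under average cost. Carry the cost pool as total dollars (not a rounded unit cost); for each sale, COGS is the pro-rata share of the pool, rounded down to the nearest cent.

After Nov 1: 95 on hand, pool $608.00 (≈ $6.4000 each)
After Nov 3: 415 on hand, pool $1,232.00 (≈ $2.9687 each)
After Nov 5: 720 on hand, pool $2,284.25 (≈ $3.1726 each)
Nov 8, sell 446: 446/720 × $2,284.25 → $1,414.96
After Nov 9: 502 on hand, pool $1,826.89 (≈ $3.6392 each)
After Nov 11: 772 on hand, pool $3,149.89 (≈ $4.0802 each)
After Nov 15: 820 on hand, pool $3,449.89 (≈ $4.2072 each)
Nov 17, sell 560: 560/820 × $3,449.89 → $2,356.02
After Nov 18: 565 on hand, pool $3,122.12 (≈ $5.5259 each)
Total COGS = $1,414.96 + $2,356.02 = $3,770.98
Ending inventory (cost pool remaining) = $3,122.12
Check: goods available $6,893.10 = COGS $3,770.98 + ending $3,122.12

COGS = $3,770.98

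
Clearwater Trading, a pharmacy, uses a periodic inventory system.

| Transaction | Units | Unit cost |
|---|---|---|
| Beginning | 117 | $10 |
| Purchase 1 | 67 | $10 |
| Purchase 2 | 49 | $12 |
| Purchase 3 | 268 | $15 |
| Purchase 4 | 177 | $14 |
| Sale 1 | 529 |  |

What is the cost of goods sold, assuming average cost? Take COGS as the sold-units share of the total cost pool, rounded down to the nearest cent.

COGS = $6,964.38

Sale 1, sell 529: 529/678 × $8,926.00 → $6,964.38
Ending inventory (cost pool remaining) = $1,961.62
Check: goods available $8,926.00 = COGS $6,964.38 + ending $1,961.62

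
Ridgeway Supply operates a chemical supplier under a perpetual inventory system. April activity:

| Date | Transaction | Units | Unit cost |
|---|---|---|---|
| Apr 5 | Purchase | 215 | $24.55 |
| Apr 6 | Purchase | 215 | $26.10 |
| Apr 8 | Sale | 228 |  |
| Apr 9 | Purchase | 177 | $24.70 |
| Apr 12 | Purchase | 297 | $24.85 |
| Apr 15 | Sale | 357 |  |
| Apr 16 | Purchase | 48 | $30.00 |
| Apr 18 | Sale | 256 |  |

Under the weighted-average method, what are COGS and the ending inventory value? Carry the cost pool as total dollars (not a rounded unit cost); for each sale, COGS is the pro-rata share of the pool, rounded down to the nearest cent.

COGS = $21,239.07; ending inventory = $2,843.03

After Apr 5: 215 on hand, pool $5,278.25 (≈ $24.5500 each)
After Apr 6: 430 on hand, pool $10,889.75 (≈ $25.3250 each)
Apr 8, sell 228: 228/430 × $10,889.75 → $5,774.10
After Apr 9: 379 on hand, pool $9,487.55 (≈ $25.0331 each)
After Apr 12: 676 on hand, pool $16,868.00 (≈ $24.9527 each)
Apr 15, sell 357: 357/676 × $16,868.00 → $8,908.10
After Apr 16: 367 on hand, pool $9,399.90 (≈ $25.6128 each)
Apr 18, sell 256: 256/367 × $9,399.90 → $6,556.87
Total COGS = $5,774.10 + $8,908.10 + $6,556.87 = $21,239.07
Ending inventory (cost pool remaining) = $2,843.03
Check: goods available $24,082.10 = COGS $21,239.07 + ending $2,843.03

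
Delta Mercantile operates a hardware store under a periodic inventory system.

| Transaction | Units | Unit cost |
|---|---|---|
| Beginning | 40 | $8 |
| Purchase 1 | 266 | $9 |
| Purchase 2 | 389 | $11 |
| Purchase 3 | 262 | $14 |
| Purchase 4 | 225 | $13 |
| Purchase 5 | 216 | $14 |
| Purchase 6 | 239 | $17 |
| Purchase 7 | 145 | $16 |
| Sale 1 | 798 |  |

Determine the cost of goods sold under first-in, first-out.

COGS = $8,435

Sale 1 (798) [FIFO — oldest first]: 40 @ $8 + 266 @ $9 + 389 @ $11 + 103 @ $14 = $8,435
Ending inventory: 159 @ $14 + 225 @ $13 + 216 @ $14 + 239 @ $17 + 145 @ $16 = $14,558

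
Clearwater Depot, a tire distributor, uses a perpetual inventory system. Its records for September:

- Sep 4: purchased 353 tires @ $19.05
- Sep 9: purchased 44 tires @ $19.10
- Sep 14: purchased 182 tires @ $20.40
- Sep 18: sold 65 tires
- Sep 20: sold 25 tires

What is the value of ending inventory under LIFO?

Ending inventory = $9,441.85

Sep 18, 65 sold [LIFO — newest first]: 65 @ $20.40 = $1,326.00
Sep 20, 25 sold [LIFO — newest first]: 25 @ $20.40 = $510.00
Total COGS = $1,326.00 + $510.00 = $1,836.00
Ending inventory: 353 @ $19.05 + 44 @ $19.10 + 92 @ $20.40 = $9,441.85
Check: goods available $11,277.85 = COGS $1,836.00 + ending $9,441.85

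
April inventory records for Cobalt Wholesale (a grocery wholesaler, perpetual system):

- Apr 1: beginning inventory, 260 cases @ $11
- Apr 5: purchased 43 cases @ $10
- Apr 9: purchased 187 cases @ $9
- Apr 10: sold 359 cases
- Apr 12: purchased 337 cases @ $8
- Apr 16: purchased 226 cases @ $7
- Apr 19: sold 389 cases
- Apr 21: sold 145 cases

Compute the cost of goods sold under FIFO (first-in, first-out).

COGS = $8,131

Apr 10, 359 sold [FIFO — oldest first]: 260 @ $11 + 43 @ $10 + 56 @ $9 = $3,794
Apr 19, 389 sold [FIFO — oldest first]: 131 @ $9 + 258 @ $8 = $3,243
Apr 21, 145 sold [FIFO — oldest first]: 79 @ $8 + 66 @ $7 = $1,094
Total COGS = $3,794 + $3,243 + $1,094 = $8,131
Ending inventory: 160 @ $7 = $1,120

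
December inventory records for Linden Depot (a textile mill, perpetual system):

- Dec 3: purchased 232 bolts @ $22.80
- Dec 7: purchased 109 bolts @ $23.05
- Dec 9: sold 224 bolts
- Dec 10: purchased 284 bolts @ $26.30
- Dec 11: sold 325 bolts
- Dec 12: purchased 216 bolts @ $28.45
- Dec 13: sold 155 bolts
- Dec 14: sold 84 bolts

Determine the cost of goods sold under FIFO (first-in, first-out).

Dec 9, 224 sold [FIFO — oldest first]: 224 @ $22.80 = $5,107.20
Dec 11, 325 sold [FIFO — oldest first]: 8 @ $22.80 + 109 @ $23.05 + 208 @ $26.30 = $8,165.25
Dec 13, 155 sold [FIFO — oldest first]: 76 @ $26.30 + 79 @ $28.45 = $4,246.35
Dec 14, 84 sold [FIFO — oldest first]: 84 @ $28.45 = $2,389.80
Total COGS = $5,107.20 + $8,165.25 + $4,246.35 + $2,389.80 = $19,908.60
Ending inventory: 53 @ $28.45 = $1,507.85

COGS = $19,908.60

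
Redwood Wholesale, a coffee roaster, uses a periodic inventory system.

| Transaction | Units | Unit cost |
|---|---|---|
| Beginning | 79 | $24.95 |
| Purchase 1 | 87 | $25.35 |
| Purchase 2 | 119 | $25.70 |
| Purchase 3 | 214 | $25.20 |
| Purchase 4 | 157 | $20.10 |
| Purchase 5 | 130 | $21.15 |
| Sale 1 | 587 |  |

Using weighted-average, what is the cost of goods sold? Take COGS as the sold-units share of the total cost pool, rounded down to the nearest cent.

Sale 1, sell 587: 587/786 × $18,532.80 → $13,840.65
Ending inventory (cost pool remaining) = $4,692.15

COGS = $13,840.65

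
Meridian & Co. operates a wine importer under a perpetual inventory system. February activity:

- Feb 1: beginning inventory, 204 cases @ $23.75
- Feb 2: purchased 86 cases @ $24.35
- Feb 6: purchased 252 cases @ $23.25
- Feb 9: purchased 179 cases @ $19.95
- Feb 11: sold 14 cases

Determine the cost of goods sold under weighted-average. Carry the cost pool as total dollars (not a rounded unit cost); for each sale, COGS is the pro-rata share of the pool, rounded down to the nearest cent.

After Feb 1: 204 on hand, pool $4,845.00 (≈ $23.7500 each)
After Feb 2: 290 on hand, pool $6,939.10 (≈ $23.9279 each)
After Feb 6: 542 on hand, pool $12,798.10 (≈ $23.6127 each)
After Feb 9: 721 on hand, pool $16,369.15 (≈ $22.7034 each)
Feb 11, sell 14: 14/721 × $16,369.15 → $317.84
Ending inventory (cost pool remaining) = $16,051.31
Check: goods available $16,369.15 = COGS $317.84 + ending $16,051.31

COGS = $317.84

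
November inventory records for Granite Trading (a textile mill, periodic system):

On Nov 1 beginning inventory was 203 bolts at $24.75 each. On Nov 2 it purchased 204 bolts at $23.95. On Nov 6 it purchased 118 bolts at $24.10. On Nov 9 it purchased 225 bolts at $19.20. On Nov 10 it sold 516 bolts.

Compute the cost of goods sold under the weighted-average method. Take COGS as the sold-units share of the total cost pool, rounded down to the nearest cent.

COGS = $11,746.80

Nov 10, sell 516: 516/750 × $17,073.85 → $11,746.80
Ending inventory (cost pool remaining) = $5,327.05
Check: goods available $17,073.85 = COGS $11,746.80 + ending $5,327.05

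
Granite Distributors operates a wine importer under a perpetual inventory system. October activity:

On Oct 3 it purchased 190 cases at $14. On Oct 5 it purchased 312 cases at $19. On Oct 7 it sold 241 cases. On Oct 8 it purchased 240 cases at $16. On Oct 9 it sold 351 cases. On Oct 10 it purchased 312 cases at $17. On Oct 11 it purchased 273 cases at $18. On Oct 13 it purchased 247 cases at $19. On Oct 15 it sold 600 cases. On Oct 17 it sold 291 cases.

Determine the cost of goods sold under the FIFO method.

Oct 7, 241 sold [FIFO — oldest first]: 190 @ $14 + 51 @ $19 = $3,629
Oct 9, 351 sold [FIFO — oldest first]: 261 @ $19 + 90 @ $16 = $6,399
Oct 15, 600 sold [FIFO — oldest first]: 150 @ $16 + 312 @ $17 + 138 @ $18 = $10,188
Oct 17, 291 sold [FIFO — oldest first]: 135 @ $18 + 156 @ $19 = $5,394
Total COGS = $3,629 + $6,399 + $10,188 + $5,394 = $25,610
Ending inventory: 91 @ $19 = $1,729
Check: goods available $27,339 = COGS $25,610 + ending $1,729

COGS = $25,610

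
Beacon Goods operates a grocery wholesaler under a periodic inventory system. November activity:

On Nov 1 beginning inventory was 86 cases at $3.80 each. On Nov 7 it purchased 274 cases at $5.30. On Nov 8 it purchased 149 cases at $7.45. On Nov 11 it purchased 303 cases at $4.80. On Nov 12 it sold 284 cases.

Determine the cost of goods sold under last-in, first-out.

Nov 12, 284 sold [LIFO — newest first]: 284 @ $4.80 = $1,363.20
Ending inventory: 86 @ $3.80 + 274 @ $5.30 + 149 @ $7.45 + 19 @ $4.80 = $2,980.25

COGS = $1,363.20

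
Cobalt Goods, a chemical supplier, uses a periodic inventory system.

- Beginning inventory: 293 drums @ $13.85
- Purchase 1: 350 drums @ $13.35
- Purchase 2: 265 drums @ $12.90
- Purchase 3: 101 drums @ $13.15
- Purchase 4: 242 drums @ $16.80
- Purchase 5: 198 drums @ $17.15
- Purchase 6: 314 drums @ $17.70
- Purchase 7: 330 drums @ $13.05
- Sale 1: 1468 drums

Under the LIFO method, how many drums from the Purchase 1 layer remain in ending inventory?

Sale 1 (1468) [LIFO — newest first]: 330 @ $13.05 + 314 @ $17.70 + 198 @ $17.15 + 242 @ $16.80 + 101 @ $13.15 + 265 @ $12.90 + 18 @ $13.35 = $22,312.55
Ending inventory: 293 @ $13.85 + 332 @ $13.35 = $8,490.25
Check: goods available $30,802.80 = COGS $22,312.55 + ending $8,490.25

332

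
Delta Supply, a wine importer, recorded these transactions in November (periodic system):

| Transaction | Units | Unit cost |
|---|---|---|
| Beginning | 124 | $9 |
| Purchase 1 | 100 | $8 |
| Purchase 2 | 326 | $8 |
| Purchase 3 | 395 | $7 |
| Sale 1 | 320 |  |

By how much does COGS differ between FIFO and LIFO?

FIFO COGS: 124 @ $9 + 100 @ $8 + 96 @ $8 = $2,684
LIFO COGS: 320 @ $7 = $2,240
Difference = |$2,684 − $2,240| = $444

$444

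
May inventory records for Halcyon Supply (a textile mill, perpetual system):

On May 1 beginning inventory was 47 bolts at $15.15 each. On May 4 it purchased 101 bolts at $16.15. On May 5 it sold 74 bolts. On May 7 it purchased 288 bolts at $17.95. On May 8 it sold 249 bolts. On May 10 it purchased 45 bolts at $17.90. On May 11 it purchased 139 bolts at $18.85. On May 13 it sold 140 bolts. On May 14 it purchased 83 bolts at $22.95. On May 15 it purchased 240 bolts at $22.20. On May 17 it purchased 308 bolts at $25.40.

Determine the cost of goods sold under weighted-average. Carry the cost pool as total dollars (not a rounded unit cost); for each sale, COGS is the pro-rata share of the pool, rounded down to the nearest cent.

After May 1: 47 on hand, pool $712.05 (≈ $15.1500 each)
After May 4: 148 on hand, pool $2,343.20 (≈ $15.8324 each)
May 5, sell 74: 74/148 × $2,343.20 → $1,171.60
After May 7: 362 on hand, pool $6,341.20 (≈ $17.5171 each)
May 8, sell 249: 249/362 × $6,341.20 → $4,361.76
After May 10: 158 on hand, pool $2,784.94 (≈ $17.6262 each)
After May 11: 297 on hand, pool $5,405.09 (≈ $18.1990 each)
May 13, sell 140: 140/297 × $5,405.09 → $2,547.85
After May 14: 240 on hand, pool $4,762.09 (≈ $19.8420 each)
After May 15: 480 on hand, pool $10,090.09 (≈ $21.0210 each)
After May 17: 788 on hand, pool $17,913.29 (≈ $22.7326 each)
Total COGS = $1,171.60 + $4,361.76 + $2,547.85 = $8,081.21
Ending inventory (cost pool remaining) = $17,913.29
Check: goods available $25,994.50 = COGS $8,081.21 + ending $17,913.29

COGS = $8,081.21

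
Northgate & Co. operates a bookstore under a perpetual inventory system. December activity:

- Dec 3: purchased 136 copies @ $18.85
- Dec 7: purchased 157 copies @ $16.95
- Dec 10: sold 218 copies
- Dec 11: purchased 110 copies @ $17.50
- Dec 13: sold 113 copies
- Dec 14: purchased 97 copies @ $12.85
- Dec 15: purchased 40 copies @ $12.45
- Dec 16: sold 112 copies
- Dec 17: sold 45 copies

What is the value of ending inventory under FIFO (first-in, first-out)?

Ending inventory = $652.20

Dec 10, 218 sold [FIFO — oldest first]: 136 @ $18.85 + 82 @ $16.95 = $3,953.50
Dec 13, 113 sold [FIFO — oldest first]: 75 @ $16.95 + 38 @ $17.50 = $1,936.25
Dec 16, 112 sold [FIFO — oldest first]: 72 @ $17.50 + 40 @ $12.85 = $1,774.00
Dec 17, 45 sold [FIFO — oldest first]: 45 @ $12.85 = $578.25
Total COGS = $3,953.50 + $1,936.25 + $1,774.00 + $578.25 = $8,242.00
Ending inventory: 12 @ $12.85 + 40 @ $12.45 = $652.20
Check: goods available $8,894.20 = COGS $8,242.00 + ending $652.20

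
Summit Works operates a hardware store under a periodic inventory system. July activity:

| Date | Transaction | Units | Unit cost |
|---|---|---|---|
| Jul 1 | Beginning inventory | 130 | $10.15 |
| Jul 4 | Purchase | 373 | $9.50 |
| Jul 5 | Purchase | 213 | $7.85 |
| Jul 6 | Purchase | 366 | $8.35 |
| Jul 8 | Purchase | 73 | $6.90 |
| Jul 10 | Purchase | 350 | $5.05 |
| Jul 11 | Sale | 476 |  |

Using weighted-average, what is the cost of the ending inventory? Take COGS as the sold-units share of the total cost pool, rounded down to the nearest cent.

Ending inventory = $8,110.54

Jul 11, sell 476: 476/1505 × $11,862.35 → $3,751.81
Ending inventory (cost pool remaining) = $8,110.54
Check: goods available $11,862.35 = COGS $3,751.81 + ending $8,110.54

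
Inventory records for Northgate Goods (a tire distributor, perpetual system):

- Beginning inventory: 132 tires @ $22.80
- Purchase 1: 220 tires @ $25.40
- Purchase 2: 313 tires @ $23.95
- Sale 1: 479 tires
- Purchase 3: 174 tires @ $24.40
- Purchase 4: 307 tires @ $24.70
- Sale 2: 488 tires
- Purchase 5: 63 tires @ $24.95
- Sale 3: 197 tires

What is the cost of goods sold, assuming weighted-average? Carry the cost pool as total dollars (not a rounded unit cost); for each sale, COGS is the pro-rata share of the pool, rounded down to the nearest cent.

After Beginning: 132 on hand, pool $3,009.60 (≈ $22.8000 each)
After Purchase 1: 352 on hand, pool $8,597.60 (≈ $24.4250 each)
After Purchase 2: 665 on hand, pool $16,093.95 (≈ $24.2014 each)
Sale 1, sell 479: 479/665 × $16,093.95 → $11,592.48
After Purchase 3: 360 on hand, pool $8,747.07 (≈ $24.2974 each)
After Purchase 4: 667 on hand, pool $16,329.97 (≈ $24.4827 each)
Sale 2, sell 488: 488/667 × $16,329.97 → $11,947.56
After Purchase 5: 242 on hand, pool $5,954.26 (≈ $24.6044 each)
Sale 3, sell 197: 197/242 × $5,954.26 → $4,847.06
Total COGS = $11,592.48 + $11,947.56 + $4,847.06 = $28,387.10
Ending inventory (cost pool remaining) = $1,107.20

COGS = $28,387.10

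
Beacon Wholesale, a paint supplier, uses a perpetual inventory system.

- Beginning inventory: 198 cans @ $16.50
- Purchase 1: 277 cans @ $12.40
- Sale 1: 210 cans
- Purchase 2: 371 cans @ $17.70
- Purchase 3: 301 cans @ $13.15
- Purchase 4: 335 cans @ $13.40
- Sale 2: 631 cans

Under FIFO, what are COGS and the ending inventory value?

COGS = $13,180.00; ending inventory = $8,535.65

Sale 1 (210) [FIFO — oldest first]: 198 @ $16.50 + 12 @ $12.40 = $3,415.80
Sale 2 (631) [FIFO — oldest first]: 265 @ $12.40 + 366 @ $17.70 = $9,764.20
Total COGS = $3,415.80 + $9,764.20 = $13,180.00
Ending inventory: 5 @ $17.70 + 301 @ $13.15 + 335 @ $13.40 = $8,535.65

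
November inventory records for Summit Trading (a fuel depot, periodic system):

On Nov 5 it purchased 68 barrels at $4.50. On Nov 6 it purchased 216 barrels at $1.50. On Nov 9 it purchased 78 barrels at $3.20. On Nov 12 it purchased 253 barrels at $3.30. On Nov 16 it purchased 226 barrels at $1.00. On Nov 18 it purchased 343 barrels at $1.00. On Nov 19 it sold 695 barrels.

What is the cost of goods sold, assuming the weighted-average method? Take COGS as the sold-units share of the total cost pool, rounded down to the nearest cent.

COGS = $1,340.39

Nov 19, sell 695: 695/1184 × $2,283.50 → $1,340.39
Ending inventory (cost pool remaining) = $943.11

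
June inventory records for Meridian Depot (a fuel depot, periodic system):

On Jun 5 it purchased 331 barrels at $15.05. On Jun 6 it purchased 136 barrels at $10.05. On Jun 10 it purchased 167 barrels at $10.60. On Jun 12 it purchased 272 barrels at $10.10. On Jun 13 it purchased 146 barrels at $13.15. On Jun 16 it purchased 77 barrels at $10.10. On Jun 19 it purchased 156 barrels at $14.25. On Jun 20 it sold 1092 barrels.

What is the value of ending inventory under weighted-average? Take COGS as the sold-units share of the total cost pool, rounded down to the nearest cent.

Jun 20, sell 1092: 1092/1285 × $15,786.35 → $13,415.32
Ending inventory (cost pool remaining) = $2,371.03
Check: goods available $15,786.35 = COGS $13,415.32 + ending $2,371.03

Ending inventory = $2,371.03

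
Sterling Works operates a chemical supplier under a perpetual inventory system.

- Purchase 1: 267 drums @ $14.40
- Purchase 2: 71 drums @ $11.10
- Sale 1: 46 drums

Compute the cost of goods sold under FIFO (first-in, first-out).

Sale 1 (46) [FIFO — oldest first]: 46 @ $14.40 = $662.40
Ending inventory: 221 @ $14.40 + 71 @ $11.10 = $3,970.50

COGS = $662.40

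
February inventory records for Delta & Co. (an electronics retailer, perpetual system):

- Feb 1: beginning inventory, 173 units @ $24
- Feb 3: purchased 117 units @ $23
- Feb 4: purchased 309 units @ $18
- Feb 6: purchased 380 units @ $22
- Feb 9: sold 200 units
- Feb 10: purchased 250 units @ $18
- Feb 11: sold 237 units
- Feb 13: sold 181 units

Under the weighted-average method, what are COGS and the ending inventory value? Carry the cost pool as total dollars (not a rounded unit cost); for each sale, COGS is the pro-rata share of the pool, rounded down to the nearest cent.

COGS = $12,781.99; ending inventory = $12,483.01

After Feb 1: 173 on hand, pool $4,152.00 (≈ $24.0000 each)
After Feb 3: 290 on hand, pool $6,843.00 (≈ $23.5966 each)
After Feb 4: 599 on hand, pool $12,405.00 (≈ $20.7095 each)
After Feb 6: 979 on hand, pool $20,765.00 (≈ $21.2104 each)
Feb 9, sell 200: 200/979 × $20,765.00 → $4,242.08
After Feb 10: 1029 on hand, pool $21,022.92 (≈ $20.4304 each)
Feb 11, sell 237: 237/1029 × $21,022.92 → $4,842.01
Feb 13, sell 181: 181/792 × $16,180.91 → $3,697.90
Total COGS = $4,242.08 + $4,842.01 + $3,697.90 = $12,781.99
Ending inventory (cost pool remaining) = $12,483.01
Check: goods available $25,265.00 = COGS $12,781.99 + ending $12,483.01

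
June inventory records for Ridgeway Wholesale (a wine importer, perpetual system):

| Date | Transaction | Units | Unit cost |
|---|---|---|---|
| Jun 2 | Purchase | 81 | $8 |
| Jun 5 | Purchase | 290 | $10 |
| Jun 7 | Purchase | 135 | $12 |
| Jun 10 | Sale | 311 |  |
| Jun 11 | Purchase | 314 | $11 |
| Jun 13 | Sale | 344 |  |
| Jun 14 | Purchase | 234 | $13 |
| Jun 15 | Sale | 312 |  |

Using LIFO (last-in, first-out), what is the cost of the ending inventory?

Ending inventory = $708

Jun 10, 311 sold [LIFO — newest first]: 135 @ $12 + 176 @ $10 = $3,380
Jun 13, 344 sold [LIFO — newest first]: 314 @ $11 + 30 @ $10 = $3,754
Jun 15, 312 sold [LIFO — newest first]: 234 @ $13 + 78 @ $10 = $3,822
Total COGS = $3,380 + $3,754 + $3,822 = $10,956
Ending inventory: 81 @ $8 + 6 @ $10 = $708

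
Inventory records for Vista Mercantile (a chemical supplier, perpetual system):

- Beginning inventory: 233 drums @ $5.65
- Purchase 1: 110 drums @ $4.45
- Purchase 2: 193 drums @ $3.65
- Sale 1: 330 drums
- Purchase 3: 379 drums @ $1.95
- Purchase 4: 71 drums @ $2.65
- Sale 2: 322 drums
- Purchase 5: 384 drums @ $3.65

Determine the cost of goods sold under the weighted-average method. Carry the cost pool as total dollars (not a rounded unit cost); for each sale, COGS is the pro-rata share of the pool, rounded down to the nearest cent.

COGS = $2,474.28

After Beginning: 233 on hand, pool $1,316.45 (≈ $5.6500 each)
After Purchase 1: 343 on hand, pool $1,805.95 (≈ $5.2652 each)
After Purchase 2: 536 on hand, pool $2,510.40 (≈ $4.6836 each)
Sale 1, sell 330: 330/536 × $2,510.40 → $1,545.58
After Purchase 3: 585 on hand, pool $1,703.87 (≈ $2.9126 each)
After Purchase 4: 656 on hand, pool $1,892.02 (≈ $2.8842 each)
Sale 2, sell 322: 322/656 × $1,892.02 → $928.70
After Purchase 5: 718 on hand, pool $2,364.92 (≈ $3.2938 each)
Total COGS = $1,545.58 + $928.70 = $2,474.28
Ending inventory (cost pool remaining) = $2,364.92
Check: goods available $4,839.20 = COGS $2,474.28 + ending $2,364.92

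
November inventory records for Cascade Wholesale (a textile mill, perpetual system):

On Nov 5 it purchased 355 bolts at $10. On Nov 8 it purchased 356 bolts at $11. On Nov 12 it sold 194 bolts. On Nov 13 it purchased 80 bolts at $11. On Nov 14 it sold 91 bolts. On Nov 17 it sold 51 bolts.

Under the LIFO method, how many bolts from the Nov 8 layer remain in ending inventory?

100

Nov 12, 194 sold [LIFO — newest first]: 194 @ $11 = $2,134
Nov 14, 91 sold [LIFO — newest first]: 80 @ $11 + 11 @ $11 = $1,001
Nov 17, 51 sold [LIFO — newest first]: 51 @ $11 = $561
Total COGS = $2,134 + $1,001 + $561 = $3,696
Ending inventory: 355 @ $10 + 100 @ $11 = $4,650
Check: goods available $8,346 = COGS $3,696 + ending $4,650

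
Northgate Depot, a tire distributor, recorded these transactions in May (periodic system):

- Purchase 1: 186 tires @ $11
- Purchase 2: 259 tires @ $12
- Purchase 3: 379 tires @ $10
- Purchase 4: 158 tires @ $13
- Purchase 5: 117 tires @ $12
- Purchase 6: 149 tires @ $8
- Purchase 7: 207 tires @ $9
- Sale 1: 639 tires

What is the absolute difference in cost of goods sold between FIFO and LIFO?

FIFO COGS: 186 @ $11 + 259 @ $12 + 194 @ $10 = $7,094
LIFO COGS: 207 @ $9 + 149 @ $8 + 117 @ $12 + 158 @ $13 + 8 @ $10 = $6,593
Difference = |$7,094 − $6,593| = $501

$501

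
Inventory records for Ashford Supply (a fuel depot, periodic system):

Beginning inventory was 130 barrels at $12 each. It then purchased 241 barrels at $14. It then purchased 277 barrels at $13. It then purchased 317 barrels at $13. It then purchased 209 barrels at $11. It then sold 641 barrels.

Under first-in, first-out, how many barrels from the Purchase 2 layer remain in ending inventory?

Sale 1 (641) [FIFO — oldest first]: 130 @ $12 + 241 @ $14 + 270 @ $13 = $8,444
Ending inventory: 7 @ $13 + 317 @ $13 + 209 @ $11 = $6,511
Check: goods available $14,955 = COGS $8,444 + ending $6,511

7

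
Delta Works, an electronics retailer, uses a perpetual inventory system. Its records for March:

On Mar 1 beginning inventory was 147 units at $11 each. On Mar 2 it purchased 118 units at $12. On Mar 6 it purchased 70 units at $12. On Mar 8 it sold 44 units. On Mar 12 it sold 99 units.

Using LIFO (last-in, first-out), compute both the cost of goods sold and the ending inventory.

COGS = $1,716; ending inventory = $2,157

Mar 8, 44 sold [LIFO — newest first]: 44 @ $12 = $528
Mar 12, 99 sold [LIFO — newest first]: 26 @ $12 + 73 @ $12 = $1,188
Total COGS = $528 + $1,188 = $1,716
Ending inventory: 147 @ $11 + 45 @ $12 = $2,157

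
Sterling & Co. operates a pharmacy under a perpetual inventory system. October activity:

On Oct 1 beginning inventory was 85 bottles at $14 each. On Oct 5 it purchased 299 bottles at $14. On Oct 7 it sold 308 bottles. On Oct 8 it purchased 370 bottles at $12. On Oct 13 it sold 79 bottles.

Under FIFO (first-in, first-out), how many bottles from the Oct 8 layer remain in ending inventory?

Oct 7, 308 sold [FIFO — oldest first]: 85 @ $14 + 223 @ $14 = $4,312
Oct 13, 79 sold [FIFO — oldest first]: 76 @ $14 + 3 @ $12 = $1,100
Total COGS = $4,312 + $1,100 = $5,412
Ending inventory: 367 @ $12 = $4,404

367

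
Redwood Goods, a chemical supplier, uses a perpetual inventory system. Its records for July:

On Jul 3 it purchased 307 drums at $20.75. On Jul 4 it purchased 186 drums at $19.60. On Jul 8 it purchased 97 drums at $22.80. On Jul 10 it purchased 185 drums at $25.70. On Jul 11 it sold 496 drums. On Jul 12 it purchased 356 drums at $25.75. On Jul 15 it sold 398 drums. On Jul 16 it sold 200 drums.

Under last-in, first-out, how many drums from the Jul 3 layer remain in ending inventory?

37

Jul 11, 496 sold [LIFO — newest first]: 185 @ $25.70 + 97 @ $22.80 + 186 @ $19.60 + 28 @ $20.75 = $11,192.70
Jul 15, 398 sold [LIFO — newest first]: 356 @ $25.75 + 42 @ $20.75 = $10,038.50
Jul 16, 200 sold [LIFO — newest first]: 200 @ $20.75 = $4,150.00
Total COGS = $11,192.70 + $10,038.50 + $4,150.00 = $25,381.20
Ending inventory: 37 @ $20.75 = $767.75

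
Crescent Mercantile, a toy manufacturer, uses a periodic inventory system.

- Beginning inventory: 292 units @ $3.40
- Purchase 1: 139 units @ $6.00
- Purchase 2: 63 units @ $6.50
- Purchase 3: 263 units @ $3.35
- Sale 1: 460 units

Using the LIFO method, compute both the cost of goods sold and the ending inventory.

Sale 1 (460) [LIFO — newest first]: 263 @ $3.35 + 63 @ $6.50 + 134 @ $6.00 = $2,094.55
Ending inventory: 292 @ $3.40 + 5 @ $6.00 = $1,022.80

COGS = $2,094.55; ending inventory = $1,022.80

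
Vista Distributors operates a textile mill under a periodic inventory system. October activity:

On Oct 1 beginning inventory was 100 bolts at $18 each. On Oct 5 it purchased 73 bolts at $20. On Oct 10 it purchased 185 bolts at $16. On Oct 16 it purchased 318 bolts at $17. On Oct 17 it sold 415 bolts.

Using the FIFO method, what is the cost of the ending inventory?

Oct 17, 415 sold [FIFO — oldest first]: 100 @ $18 + 73 @ $20 + 185 @ $16 + 57 @ $17 = $7,189
Ending inventory: 261 @ $17 = $4,437
Check: goods available $11,626 = COGS $7,189 + ending $4,437

Ending inventory = $4,437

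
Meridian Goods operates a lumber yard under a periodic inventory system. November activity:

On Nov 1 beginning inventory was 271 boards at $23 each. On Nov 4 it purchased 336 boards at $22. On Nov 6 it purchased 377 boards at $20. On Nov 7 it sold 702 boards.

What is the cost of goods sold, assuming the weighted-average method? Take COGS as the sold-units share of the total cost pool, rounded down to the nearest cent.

Nov 7, sell 702: 702/984 × $21,165.00 → $15,099.42
Ending inventory (cost pool remaining) = $6,065.58
Check: goods available $21,165.00 = COGS $15,099.42 + ending $6,065.58

COGS = $15,099.42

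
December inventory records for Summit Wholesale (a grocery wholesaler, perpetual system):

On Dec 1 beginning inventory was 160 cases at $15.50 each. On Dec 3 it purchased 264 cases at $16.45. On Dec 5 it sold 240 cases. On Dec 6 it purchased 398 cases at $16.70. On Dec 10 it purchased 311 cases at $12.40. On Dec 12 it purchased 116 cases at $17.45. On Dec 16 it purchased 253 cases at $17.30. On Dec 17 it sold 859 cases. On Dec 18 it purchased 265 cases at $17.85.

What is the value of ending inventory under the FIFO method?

Dec 5, 240 sold [FIFO — oldest first]: 160 @ $15.50 + 80 @ $16.45 = $3,796.00
Dec 17, 859 sold [FIFO — oldest first]: 184 @ $16.45 + 398 @ $16.70 + 277 @ $12.40 = $13,108.20
Total COGS = $3,796.00 + $13,108.20 = $16,904.20
Ending inventory: 34 @ $12.40 + 116 @ $17.45 + 253 @ $17.30 + 265 @ $17.85 = $11,552.95

Ending inventory = $11,552.95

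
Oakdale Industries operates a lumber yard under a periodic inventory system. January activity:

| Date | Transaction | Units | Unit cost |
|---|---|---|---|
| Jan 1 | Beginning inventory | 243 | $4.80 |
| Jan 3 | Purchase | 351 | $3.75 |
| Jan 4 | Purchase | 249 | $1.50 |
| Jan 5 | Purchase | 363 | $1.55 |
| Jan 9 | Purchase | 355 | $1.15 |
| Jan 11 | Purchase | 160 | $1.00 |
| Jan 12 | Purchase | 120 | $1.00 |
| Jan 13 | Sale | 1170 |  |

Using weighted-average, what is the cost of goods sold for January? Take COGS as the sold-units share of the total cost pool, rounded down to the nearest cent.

Jan 13, sell 1170: 1170/1841 × $4,107.05 → $2,610.12
Ending inventory (cost pool remaining) = $1,496.93

COGS = $2,610.12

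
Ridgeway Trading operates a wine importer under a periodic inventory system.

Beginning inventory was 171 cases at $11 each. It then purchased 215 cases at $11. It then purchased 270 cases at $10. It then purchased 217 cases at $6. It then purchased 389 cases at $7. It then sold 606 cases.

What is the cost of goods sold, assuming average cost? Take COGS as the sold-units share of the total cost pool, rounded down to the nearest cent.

COGS = $5,268.16

Sale 1, sell 606: 606/1262 × $10,971.00 → $5,268.16
Ending inventory (cost pool remaining) = $5,702.84
Check: goods available $10,971.00 = COGS $5,268.16 + ending $5,702.84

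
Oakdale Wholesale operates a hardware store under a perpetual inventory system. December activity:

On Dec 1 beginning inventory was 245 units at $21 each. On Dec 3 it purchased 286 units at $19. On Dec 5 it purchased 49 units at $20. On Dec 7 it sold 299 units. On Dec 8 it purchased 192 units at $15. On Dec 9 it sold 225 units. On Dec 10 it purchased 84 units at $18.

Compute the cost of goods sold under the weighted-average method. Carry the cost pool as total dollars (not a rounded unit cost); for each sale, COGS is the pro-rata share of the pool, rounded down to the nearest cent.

After Dec 1: 245 on hand, pool $5,145.00 (≈ $21.0000 each)
After Dec 3: 531 on hand, pool $10,579.00 (≈ $19.9228 each)
After Dec 5: 580 on hand, pool $11,559.00 (≈ $19.9293 each)
Dec 7, sell 299: 299/580 × $11,559.00 → $5,958.86
After Dec 8: 473 on hand, pool $8,480.14 (≈ $17.9284 each)
Dec 9, sell 225: 225/473 × $8,480.14 → $4,033.89
After Dec 10: 332 on hand, pool $5,958.25 (≈ $17.9465 each)
Total COGS = $5,958.86 + $4,033.89 = $9,992.75
Ending inventory (cost pool remaining) = $5,958.25
Check: goods available $15,951.00 = COGS $9,992.75 + ending $5,958.25

COGS = $9,992.75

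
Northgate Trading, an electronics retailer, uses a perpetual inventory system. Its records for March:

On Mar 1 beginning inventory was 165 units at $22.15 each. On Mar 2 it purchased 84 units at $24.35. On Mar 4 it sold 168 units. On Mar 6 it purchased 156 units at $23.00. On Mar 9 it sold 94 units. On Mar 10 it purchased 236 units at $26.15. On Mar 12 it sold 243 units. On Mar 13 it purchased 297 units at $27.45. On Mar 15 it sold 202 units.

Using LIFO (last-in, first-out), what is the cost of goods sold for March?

COGS = $17,945.30

Mar 4, 168 sold [LIFO — newest first]: 84 @ $24.35 + 84 @ $22.15 = $3,906.00
Mar 9, 94 sold [LIFO — newest first]: 94 @ $23.00 = $2,162.00
Mar 12, 243 sold [LIFO — newest first]: 236 @ $26.15 + 7 @ $23.00 = $6,332.40
Mar 15, 202 sold [LIFO — newest first]: 202 @ $27.45 = $5,544.90
Total COGS = $3,906.00 + $2,162.00 + $6,332.40 + $5,544.90 = $17,945.30
Ending inventory: 81 @ $22.15 + 55 @ $23.00 + 95 @ $27.45 = $5,666.90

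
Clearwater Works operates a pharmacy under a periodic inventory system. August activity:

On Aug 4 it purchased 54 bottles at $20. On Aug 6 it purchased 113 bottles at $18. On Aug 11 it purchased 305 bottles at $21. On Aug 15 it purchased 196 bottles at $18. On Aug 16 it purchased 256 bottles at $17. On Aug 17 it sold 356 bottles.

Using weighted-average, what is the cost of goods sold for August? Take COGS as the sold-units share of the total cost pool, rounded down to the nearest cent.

COGS = $6,703.51

Aug 17, sell 356: 356/924 × $17,399.00 → $6,703.51
Ending inventory (cost pool remaining) = $10,695.49
Check: goods available $17,399.00 = COGS $6,703.51 + ending $10,695.49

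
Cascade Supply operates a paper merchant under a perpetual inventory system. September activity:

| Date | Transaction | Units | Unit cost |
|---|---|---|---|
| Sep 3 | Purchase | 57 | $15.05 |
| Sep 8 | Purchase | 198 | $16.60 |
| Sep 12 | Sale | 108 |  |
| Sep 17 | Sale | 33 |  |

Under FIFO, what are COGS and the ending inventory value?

Sep 12, 108 sold [FIFO — oldest first]: 57 @ $15.05 + 51 @ $16.60 = $1,704.45
Sep 17, 33 sold [FIFO — oldest first]: 33 @ $16.60 = $547.80
Total COGS = $1,704.45 + $547.80 = $2,252.25
Ending inventory: 114 @ $16.60 = $1,892.40

COGS = $2,252.25; ending inventory = $1,892.40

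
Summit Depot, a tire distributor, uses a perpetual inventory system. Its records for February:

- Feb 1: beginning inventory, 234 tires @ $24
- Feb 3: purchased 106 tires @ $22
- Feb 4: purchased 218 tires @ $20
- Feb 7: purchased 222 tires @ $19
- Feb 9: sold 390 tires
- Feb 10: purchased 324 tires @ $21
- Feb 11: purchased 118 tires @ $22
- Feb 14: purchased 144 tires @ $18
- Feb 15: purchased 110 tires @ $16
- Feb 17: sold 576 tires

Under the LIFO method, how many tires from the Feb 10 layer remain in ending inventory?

120

Feb 9, 390 sold [LIFO — newest first]: 222 @ $19 + 168 @ $20 = $7,578
Feb 17, 576 sold [LIFO — newest first]: 110 @ $16 + 144 @ $18 + 118 @ $22 + 204 @ $21 = $11,232
Total COGS = $7,578 + $11,232 = $18,810
Ending inventory: 234 @ $24 + 106 @ $22 + 50 @ $20 + 120 @ $21 = $11,468
Check: goods available $30,278 = COGS $18,810 + ending $11,468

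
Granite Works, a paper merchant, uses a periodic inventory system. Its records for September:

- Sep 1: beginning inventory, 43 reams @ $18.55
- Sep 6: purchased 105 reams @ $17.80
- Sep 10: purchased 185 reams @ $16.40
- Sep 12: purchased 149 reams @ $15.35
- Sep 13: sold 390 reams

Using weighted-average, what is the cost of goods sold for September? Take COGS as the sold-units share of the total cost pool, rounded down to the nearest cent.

COGS = $6,463.15

Sep 13, sell 390: 390/482 × $7,987.80 → $6,463.15
Ending inventory (cost pool remaining) = $1,524.65
Check: goods available $7,987.80 = COGS $6,463.15 + ending $1,524.65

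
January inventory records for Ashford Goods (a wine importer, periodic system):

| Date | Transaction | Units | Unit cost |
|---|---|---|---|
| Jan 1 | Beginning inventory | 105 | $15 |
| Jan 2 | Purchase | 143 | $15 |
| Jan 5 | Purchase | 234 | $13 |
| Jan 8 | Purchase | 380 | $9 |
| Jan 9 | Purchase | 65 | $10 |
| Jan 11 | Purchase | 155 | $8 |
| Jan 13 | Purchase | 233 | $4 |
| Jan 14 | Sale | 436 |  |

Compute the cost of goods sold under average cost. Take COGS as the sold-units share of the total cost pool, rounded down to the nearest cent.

Jan 14, sell 436: 436/1315 × $13,004.00 → $4,311.59
Ending inventory (cost pool remaining) = $8,692.41

COGS = $4,311.59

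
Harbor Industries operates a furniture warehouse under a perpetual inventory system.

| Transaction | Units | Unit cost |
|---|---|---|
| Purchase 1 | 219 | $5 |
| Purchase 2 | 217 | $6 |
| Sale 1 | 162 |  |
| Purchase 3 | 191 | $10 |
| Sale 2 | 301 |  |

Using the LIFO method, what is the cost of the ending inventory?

Ending inventory = $820

Sale 1 (162) [LIFO — newest first]: 162 @ $6 = $972
Sale 2 (301) [LIFO — newest first]: 191 @ $10 + 55 @ $6 + 55 @ $5 = $2,515
Total COGS = $972 + $2,515 = $3,487
Ending inventory: 164 @ $5 = $820
Check: goods available $4,307 = COGS $3,487 + ending $820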